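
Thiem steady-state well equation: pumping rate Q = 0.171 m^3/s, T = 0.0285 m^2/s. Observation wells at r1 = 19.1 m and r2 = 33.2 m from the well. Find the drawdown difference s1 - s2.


Thiem equation: s1 - s2 = Q/(2*pi*T) * ln(r2/r1).
ln(r2/r1) = ln(33.2/19.1) = 0.5529.
Q/(2*pi*T) = 0.171 / (2*pi*0.0285) = 0.171 / 0.1791 = 0.9549.
s1 - s2 = 0.9549 * 0.5529 = 0.5279 m.

0.5279


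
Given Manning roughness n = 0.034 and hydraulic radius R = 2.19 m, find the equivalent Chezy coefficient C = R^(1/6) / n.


The Chezy coefficient relates to Manning's n through C = R^(1/6) / n.
R^(1/6) = 2.19^(1/6) = 1.139569.
C = 1.139569 / 0.034 = 33.52 m^(1/2)/s.

33.52


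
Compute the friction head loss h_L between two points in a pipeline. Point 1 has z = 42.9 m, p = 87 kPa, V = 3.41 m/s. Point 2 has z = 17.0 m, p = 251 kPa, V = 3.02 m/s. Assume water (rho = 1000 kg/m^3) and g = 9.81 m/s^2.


Total head at each section: H = z + p/(rho*g) + V^2/(2g).
H1 = 42.9 + 87*1000/(1000*9.81) + 3.41^2/(2*9.81)
   = 42.9 + 8.869 + 0.5927
   = 52.361 m.
H2 = 17.0 + 251*1000/(1000*9.81) + 3.02^2/(2*9.81)
   = 17.0 + 25.586 + 0.4649
   = 43.051 m.
h_L = H1 - H2 = 52.361 - 43.051 = 9.31 m.

9.31


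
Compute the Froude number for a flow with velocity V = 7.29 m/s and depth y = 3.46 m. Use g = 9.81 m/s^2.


The Froude number is defined as Fr = V / sqrt(g*y).
g*y = 9.81 * 3.46 = 33.9426.
sqrt(g*y) = sqrt(33.9426) = 5.826.
Fr = 7.29 / 5.826 = 1.2513.

1.2513


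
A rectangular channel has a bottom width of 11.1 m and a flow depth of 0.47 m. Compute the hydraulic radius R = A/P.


For a rectangular section:
Flow area A = b * y = 11.1 * 0.47 = 5.22 m^2.
Wetted perimeter P = b + 2y = 11.1 + 2*0.47 = 12.04 m.
Hydraulic radius R = A/P = 5.22 / 12.04 = 0.4333 m.

0.4333


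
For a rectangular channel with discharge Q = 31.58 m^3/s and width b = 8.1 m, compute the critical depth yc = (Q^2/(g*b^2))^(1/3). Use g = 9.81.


Using yc = (Q^2 / (g * b^2))^(1/3):
Q^2 = 31.58^2 = 997.3.
g * b^2 = 9.81 * 8.1^2 = 9.81 * 65.61 = 643.63.
Q^2 / (g*b^2) = 997.3 / 643.63 = 1.5495.
yc = 1.5495^(1/3) = 1.1572 m.

1.1572


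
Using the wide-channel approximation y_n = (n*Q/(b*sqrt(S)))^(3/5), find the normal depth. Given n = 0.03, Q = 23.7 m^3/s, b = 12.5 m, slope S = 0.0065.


We use the wide-channel approximation y_n = (n*Q/(b*sqrt(S)))^(3/5).
sqrt(S) = sqrt(0.0065) = 0.080623.
Numerator: n*Q = 0.03 * 23.7 = 0.711.
Denominator: b*sqrt(S) = 12.5 * 0.080623 = 1.007788.
arg = 0.7055.
y_n = 0.7055^(3/5) = 0.8112 m.

0.8112


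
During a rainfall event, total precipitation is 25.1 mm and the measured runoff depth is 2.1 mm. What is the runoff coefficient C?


The runoff coefficient C = runoff depth / rainfall depth.
C = 2.1 / 25.1
  = 0.0837.

0.0837


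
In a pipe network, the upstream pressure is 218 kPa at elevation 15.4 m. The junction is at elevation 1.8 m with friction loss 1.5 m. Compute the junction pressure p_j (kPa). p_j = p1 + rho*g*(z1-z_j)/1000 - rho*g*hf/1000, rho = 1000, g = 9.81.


Junction pressure: p_j = p1 + rho*g*(z1 - z_j)/1000 - rho*g*hf/1000.
Elevation term = 1000*9.81*(15.4 - 1.8)/1000 = 133.416 kPa.
Friction term = 1000*9.81*1.5/1000 = 14.715 kPa.
p_j = 218 + 133.416 - 14.715 = 336.7 kPa.

336.7


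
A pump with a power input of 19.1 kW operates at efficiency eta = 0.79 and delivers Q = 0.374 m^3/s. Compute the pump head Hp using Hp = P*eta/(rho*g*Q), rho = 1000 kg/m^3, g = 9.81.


Pump head formula: Hp = P * eta / (rho * g * Q).
Numerator: P * eta = 19.1 * 1000 * 0.79 = 15089.0 W.
Denominator: rho * g * Q = 1000 * 9.81 * 0.374 = 3668.94.
Hp = 15089.0 / 3668.94 = 4.11 m.

4.11


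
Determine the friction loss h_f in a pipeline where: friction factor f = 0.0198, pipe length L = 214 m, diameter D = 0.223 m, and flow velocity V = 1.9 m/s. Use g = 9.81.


Darcy-Weisbach equation: h_f = f * (L/D) * V^2/(2g).
f * L/D = 0.0198 * 214/0.223 = 19.0009.
V^2/(2g) = 1.9^2 / (2*9.81) = 3.61 / 19.62 = 0.184 m.
h_f = 19.0009 * 0.184 = 3.496 m.

3.496


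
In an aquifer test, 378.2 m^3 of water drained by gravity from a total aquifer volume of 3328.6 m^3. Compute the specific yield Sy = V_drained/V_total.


Specific yield Sy = Volume drained / Total volume.
Sy = 378.2 / 3328.6
   = 0.1136.

0.1136


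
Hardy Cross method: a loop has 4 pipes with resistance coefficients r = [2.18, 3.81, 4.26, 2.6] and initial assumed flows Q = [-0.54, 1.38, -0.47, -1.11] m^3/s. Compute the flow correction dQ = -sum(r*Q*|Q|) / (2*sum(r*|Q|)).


Numerator terms (r*Q*|Q|): 2.18*-0.54*|-0.54| = -0.6357; 3.81*1.38*|1.38| = 7.2558; 4.26*-0.47*|-0.47| = -0.941; 2.6*-1.11*|-1.11| = -3.2035.
Sum of numerator = 2.4756.
Denominator terms (r*|Q|): 2.18*|-0.54| = 1.1772; 3.81*|1.38| = 5.2578; 4.26*|-0.47| = 2.0022; 2.6*|-1.11| = 2.886.
2 * sum of denominator = 2 * 11.3232 = 22.6464.
dQ = -2.4756 / 22.6464 = -0.1093 m^3/s.

-0.1093


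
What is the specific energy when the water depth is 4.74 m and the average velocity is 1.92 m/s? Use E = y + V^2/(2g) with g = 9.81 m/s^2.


Specific energy E = y + V^2/(2g).
Velocity head = V^2/(2g) = 1.92^2 / (2*9.81) = 3.6864 / 19.62 = 0.1879 m.
E = 4.74 + 0.1879 = 4.9279 m.

4.9279


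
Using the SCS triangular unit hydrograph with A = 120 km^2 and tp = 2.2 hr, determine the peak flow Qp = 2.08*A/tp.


SCS formula: Qp = 2.08 * A / tp.
Qp = 2.08 * 120 / 2.2
   = 249.6 / 2.2
   = 113.45 m^3/s per cm.

113.45


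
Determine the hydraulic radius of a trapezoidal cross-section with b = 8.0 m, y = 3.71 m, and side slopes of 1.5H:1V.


For a trapezoidal section with side slope z:
A = (b + z*y)*y = (8.0 + 1.5*3.71)*3.71 = 50.326 m^2.
P = b + 2*y*sqrt(1 + z^2) = 8.0 + 2*3.71*sqrt(1 + 1.5^2) = 21.377 m.
R = A/P = 50.326 / 21.377 = 2.3543 m.

2.3543


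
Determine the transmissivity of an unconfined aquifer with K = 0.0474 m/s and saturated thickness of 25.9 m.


Transmissivity is defined as T = K * h.
T = 0.0474 * 25.9
  = 1.2277 m^2/s.

1.2277


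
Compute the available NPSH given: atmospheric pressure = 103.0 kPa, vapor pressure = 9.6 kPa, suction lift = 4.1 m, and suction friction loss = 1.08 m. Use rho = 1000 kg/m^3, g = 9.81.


NPSHa = p_atm/(rho*g) - z_s - hf_s - p_vap/(rho*g).
p_atm/(rho*g) = 103.0*1000 / (1000*9.81) = 10.499 m.
p_vap/(rho*g) = 9.6*1000 / (1000*9.81) = 0.979 m.
NPSHa = 10.499 - 4.1 - 1.08 - 0.979
      = 4.34 m.

4.34


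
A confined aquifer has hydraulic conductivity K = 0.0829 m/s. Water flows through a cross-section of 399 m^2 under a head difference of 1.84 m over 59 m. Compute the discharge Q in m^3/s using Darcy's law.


Darcy's law: Q = K * A * i, where i = dh/L.
Hydraulic gradient i = 1.84 / 59 = 0.031186.
Q = 0.0829 * 399 * 0.031186
  = 1.0316 m^3/s.

1.0316


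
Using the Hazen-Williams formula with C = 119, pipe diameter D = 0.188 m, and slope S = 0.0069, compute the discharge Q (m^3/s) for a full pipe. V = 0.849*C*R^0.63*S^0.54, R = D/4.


For a full circular pipe, R = D/4 = 0.188/4 = 0.047 m.
V = 0.849 * 119 * 0.047^0.63 * 0.0069^0.54
  = 0.849 * 119 * 0.145687 * 0.068074
  = 1.002 m/s.
Pipe area A = pi*D^2/4 = pi*0.188^2/4 = 0.0278 m^2.
Q = A * V = 0.0278 * 1.002 = 0.0278 m^3/s.

0.0278


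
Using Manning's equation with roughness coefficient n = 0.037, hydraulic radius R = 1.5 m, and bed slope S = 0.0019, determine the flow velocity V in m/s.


Manning's equation gives V = (1/n) * R^(2/3) * S^(1/2).
First, compute R^(2/3) = 1.5^(2/3) = 1.3104.
Next, S^(1/2) = 0.0019^(1/2) = 0.043589.
Then 1/n = 1/0.037 = 27.03.
V = 27.03 * 1.3104 * 0.043589 = 1.5437 m/s.

1.5437


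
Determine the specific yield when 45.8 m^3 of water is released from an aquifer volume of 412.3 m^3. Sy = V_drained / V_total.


Specific yield Sy = Volume drained / Total volume.
Sy = 45.8 / 412.3
   = 0.1111.

0.1111


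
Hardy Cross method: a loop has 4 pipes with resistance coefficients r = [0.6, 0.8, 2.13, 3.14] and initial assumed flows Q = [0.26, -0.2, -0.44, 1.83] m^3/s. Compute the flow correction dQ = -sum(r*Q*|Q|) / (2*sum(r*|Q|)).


Numerator terms (r*Q*|Q|): 0.6*0.26*|0.26| = 0.0406; 0.8*-0.2*|-0.2| = -0.032; 2.13*-0.44*|-0.44| = -0.4124; 3.14*1.83*|1.83| = 10.5155.
Sum of numerator = 10.1117.
Denominator terms (r*|Q|): 0.6*|0.26| = 0.156; 0.8*|-0.2| = 0.16; 2.13*|-0.44| = 0.9372; 3.14*|1.83| = 5.7462.
2 * sum of denominator = 2 * 6.9994 = 13.9988.
dQ = -10.1117 / 13.9988 = -0.7223 m^3/s.

-0.7223


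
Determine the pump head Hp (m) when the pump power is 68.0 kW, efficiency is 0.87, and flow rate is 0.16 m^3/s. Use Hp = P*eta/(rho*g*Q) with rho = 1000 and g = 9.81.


Pump head formula: Hp = P * eta / (rho * g * Q).
Numerator: P * eta = 68.0 * 1000 * 0.87 = 59160.0 W.
Denominator: rho * g * Q = 1000 * 9.81 * 0.16 = 1569.6.
Hp = 59160.0 / 1569.6 = 37.69 m.

37.69


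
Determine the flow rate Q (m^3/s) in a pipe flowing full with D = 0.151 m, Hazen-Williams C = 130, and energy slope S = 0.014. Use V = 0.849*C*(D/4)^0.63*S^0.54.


For a full circular pipe, R = D/4 = 0.151/4 = 0.0377 m.
V = 0.849 * 130 * 0.0377^0.63 * 0.014^0.54
  = 0.849 * 130 * 0.126899 * 0.099749
  = 1.3971 m/s.
Pipe area A = pi*D^2/4 = pi*0.151^2/4 = 0.0179 m^2.
Q = A * V = 0.0179 * 1.3971 = 0.025 m^3/s.

0.025


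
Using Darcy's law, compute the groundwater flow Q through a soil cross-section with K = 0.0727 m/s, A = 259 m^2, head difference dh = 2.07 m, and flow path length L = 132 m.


Darcy's law: Q = K * A * i, where i = dh/L.
Hydraulic gradient i = 2.07 / 132 = 0.015682.
Q = 0.0727 * 259 * 0.015682
  = 0.2953 m^3/s.

0.2953


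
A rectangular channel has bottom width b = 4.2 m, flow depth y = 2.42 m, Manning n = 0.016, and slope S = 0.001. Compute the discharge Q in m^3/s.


For a rectangular channel, the cross-sectional area A = b * y = 4.2 * 2.42 = 10.16 m^2.
The wetted perimeter P = b + 2y = 4.2 + 2*2.42 = 9.04 m.
Hydraulic radius R = A/P = 10.16/9.04 = 1.1243 m.
Velocity V = (1/n)*R^(2/3)*S^(1/2) = (1/0.016)*1.1243^(2/3)*0.001^(1/2) = 2.137 m/s.
Discharge Q = A * V = 10.16 * 2.137 = 21.721 m^3/s.

21.721


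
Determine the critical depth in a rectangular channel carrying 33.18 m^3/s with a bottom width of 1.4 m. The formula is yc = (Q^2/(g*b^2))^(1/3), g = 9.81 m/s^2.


Using yc = (Q^2 / (g * b^2))^(1/3):
Q^2 = 33.18^2 = 1100.91.
g * b^2 = 9.81 * 1.4^2 = 9.81 * 1.96 = 19.23.
Q^2 / (g*b^2) = 1100.91 / 19.23 = 57.2496.
yc = 57.2496^(1/3) = 3.8543 m.

3.8543


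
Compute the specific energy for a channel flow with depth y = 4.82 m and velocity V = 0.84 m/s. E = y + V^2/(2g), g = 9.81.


Specific energy E = y + V^2/(2g).
Velocity head = V^2/(2g) = 0.84^2 / (2*9.81) = 0.7056 / 19.62 = 0.036 m.
E = 4.82 + 0.036 = 4.856 m.

4.856


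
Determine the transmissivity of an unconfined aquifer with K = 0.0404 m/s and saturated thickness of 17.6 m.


Transmissivity is defined as T = K * h.
T = 0.0404 * 17.6
  = 0.711 m^2/s.

0.711


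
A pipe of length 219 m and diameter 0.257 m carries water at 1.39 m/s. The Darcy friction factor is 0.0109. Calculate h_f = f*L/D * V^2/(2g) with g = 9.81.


Darcy-Weisbach equation: h_f = f * (L/D) * V^2/(2g).
f * L/D = 0.0109 * 219/0.257 = 9.2883.
V^2/(2g) = 1.39^2 / (2*9.81) = 1.9321 / 19.62 = 0.0985 m.
h_f = 9.2883 * 0.0985 = 0.915 m.

0.915


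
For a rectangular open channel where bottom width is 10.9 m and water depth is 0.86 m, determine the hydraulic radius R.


For a rectangular section:
Flow area A = b * y = 10.9 * 0.86 = 9.37 m^2.
Wetted perimeter P = b + 2y = 10.9 + 2*0.86 = 12.62 m.
Hydraulic radius R = A/P = 9.37 / 12.62 = 0.7428 m.

0.7428


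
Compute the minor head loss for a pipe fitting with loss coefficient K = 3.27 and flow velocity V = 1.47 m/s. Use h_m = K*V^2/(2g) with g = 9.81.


Minor loss formula: h_m = K * V^2/(2g).
V^2 = 1.47^2 = 2.1609.
V^2/(2g) = 2.1609 / 19.62 = 0.1101 m.
h_m = 3.27 * 0.1101 = 0.3601 m.

0.3601


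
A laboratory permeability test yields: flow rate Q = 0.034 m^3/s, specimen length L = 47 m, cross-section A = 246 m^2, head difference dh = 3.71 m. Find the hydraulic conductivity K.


From K = Q*L / (A*dh):
Numerator: Q*L = 0.034 * 47 = 1.598.
Denominator: A*dh = 246 * 3.71 = 912.66.
K = 1.598 / 912.66 = 0.001751 m/s.

0.001751


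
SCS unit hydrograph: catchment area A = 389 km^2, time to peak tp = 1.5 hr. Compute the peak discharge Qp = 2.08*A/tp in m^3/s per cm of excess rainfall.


SCS formula: Qp = 2.08 * A / tp.
Qp = 2.08 * 389 / 1.5
   = 809.12 / 1.5
   = 539.41 m^3/s per cm.

539.41


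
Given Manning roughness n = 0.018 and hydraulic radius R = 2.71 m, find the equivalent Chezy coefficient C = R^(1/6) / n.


The Chezy coefficient relates to Manning's n through C = R^(1/6) / n.
R^(1/6) = 2.71^(1/6) = 1.18076.
C = 1.18076 / 0.018 = 65.6 m^(1/2)/s.

65.6


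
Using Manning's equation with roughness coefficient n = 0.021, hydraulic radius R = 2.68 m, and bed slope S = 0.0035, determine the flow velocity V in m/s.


Manning's equation gives V = (1/n) * R^(2/3) * S^(1/2).
First, compute R^(2/3) = 2.68^(2/3) = 1.9294.
Next, S^(1/2) = 0.0035^(1/2) = 0.059161.
Then 1/n = 1/0.021 = 47.62.
V = 47.62 * 1.9294 * 0.059161 = 5.4355 m/s.

5.4355


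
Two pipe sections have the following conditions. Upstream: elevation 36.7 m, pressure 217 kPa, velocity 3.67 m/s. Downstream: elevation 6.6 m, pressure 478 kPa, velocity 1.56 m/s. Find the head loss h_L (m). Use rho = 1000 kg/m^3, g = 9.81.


Total head at each section: H = z + p/(rho*g) + V^2/(2g).
H1 = 36.7 + 217*1000/(1000*9.81) + 3.67^2/(2*9.81)
   = 36.7 + 22.12 + 0.6865
   = 59.507 m.
H2 = 6.6 + 478*1000/(1000*9.81) + 1.56^2/(2*9.81)
   = 6.6 + 48.726 + 0.124
   = 55.45 m.
h_L = H1 - H2 = 59.507 - 55.45 = 4.057 m.

4.057


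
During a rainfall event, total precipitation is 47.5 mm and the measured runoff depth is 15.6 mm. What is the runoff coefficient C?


The runoff coefficient C = runoff depth / rainfall depth.
C = 15.6 / 47.5
  = 0.3284.

0.3284


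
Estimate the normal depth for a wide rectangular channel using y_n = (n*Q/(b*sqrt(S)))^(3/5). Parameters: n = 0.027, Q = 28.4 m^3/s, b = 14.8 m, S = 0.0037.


We use the wide-channel approximation y_n = (n*Q/(b*sqrt(S)))^(3/5).
sqrt(S) = sqrt(0.0037) = 0.060828.
Numerator: n*Q = 0.027 * 28.4 = 0.7668.
Denominator: b*sqrt(S) = 14.8 * 0.060828 = 0.900254.
arg = 0.8518.
y_n = 0.8518^(3/5) = 0.9082 m.

0.9082


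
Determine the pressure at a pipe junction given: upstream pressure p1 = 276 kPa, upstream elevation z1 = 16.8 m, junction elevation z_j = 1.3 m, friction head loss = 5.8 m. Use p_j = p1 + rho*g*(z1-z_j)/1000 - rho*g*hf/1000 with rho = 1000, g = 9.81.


Junction pressure: p_j = p1 + rho*g*(z1 - z_j)/1000 - rho*g*hf/1000.
Elevation term = 1000*9.81*(16.8 - 1.3)/1000 = 152.055 kPa.
Friction term = 1000*9.81*5.8/1000 = 56.898 kPa.
p_j = 276 + 152.055 - 56.898 = 371.16 kPa.

371.16


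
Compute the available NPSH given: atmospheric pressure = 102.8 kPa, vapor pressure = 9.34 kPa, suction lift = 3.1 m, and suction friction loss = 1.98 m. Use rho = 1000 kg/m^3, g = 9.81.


NPSHa = p_atm/(rho*g) - z_s - hf_s - p_vap/(rho*g).
p_atm/(rho*g) = 102.8*1000 / (1000*9.81) = 10.479 m.
p_vap/(rho*g) = 9.34*1000 / (1000*9.81) = 0.952 m.
NPSHa = 10.479 - 3.1 - 1.98 - 0.952
      = 4.45 m.

4.45


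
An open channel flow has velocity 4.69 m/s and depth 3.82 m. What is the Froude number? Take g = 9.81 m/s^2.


The Froude number is defined as Fr = V / sqrt(g*y).
g*y = 9.81 * 3.82 = 37.4742.
sqrt(g*y) = sqrt(37.4742) = 6.1216.
Fr = 4.69 / 6.1216 = 0.7661.

0.7661


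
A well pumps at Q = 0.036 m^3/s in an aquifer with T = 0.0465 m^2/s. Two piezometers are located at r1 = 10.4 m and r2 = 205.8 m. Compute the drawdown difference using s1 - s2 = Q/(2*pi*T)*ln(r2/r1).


Thiem equation: s1 - s2 = Q/(2*pi*T) * ln(r2/r1).
ln(r2/r1) = ln(205.8/10.4) = 2.9851.
Q/(2*pi*T) = 0.036 / (2*pi*0.0465) = 0.036 / 0.2922 = 0.1232.
s1 - s2 = 0.1232 * 2.9851 = 0.3678 m.

0.3678


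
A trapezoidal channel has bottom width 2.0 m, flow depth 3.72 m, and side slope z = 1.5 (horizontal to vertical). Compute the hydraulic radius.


For a trapezoidal section with side slope z:
A = (b + z*y)*y = (2.0 + 1.5*3.72)*3.72 = 28.198 m^2.
P = b + 2*y*sqrt(1 + z^2) = 2.0 + 2*3.72*sqrt(1 + 1.5^2) = 15.413 m.
R = A/P = 28.198 / 15.413 = 1.8295 m.

1.8295


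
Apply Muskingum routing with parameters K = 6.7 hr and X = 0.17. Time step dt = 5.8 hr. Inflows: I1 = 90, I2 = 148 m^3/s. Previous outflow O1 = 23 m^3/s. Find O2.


Muskingum coefficients:
denom = 2*K*(1-X) + dt = 2*6.7*(1-0.17) + 5.8 = 16.922.
C0 = (dt - 2*K*X)/denom = (5.8 - 2*6.7*0.17)/16.922 = 0.2081.
C1 = (dt + 2*K*X)/denom = (5.8 + 2*6.7*0.17)/16.922 = 0.4774.
C2 = (2*K*(1-X) - dt)/denom = 0.3145.
O2 = C0*I2 + C1*I1 + C2*O1
   = 0.2081*148 + 0.4774*90 + 0.3145*23
   = 81.0 m^3/s.

81.0


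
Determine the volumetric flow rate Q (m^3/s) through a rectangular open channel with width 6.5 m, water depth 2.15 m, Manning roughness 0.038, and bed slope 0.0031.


For a rectangular channel, the cross-sectional area A = b * y = 6.5 * 2.15 = 13.97 m^2.
The wetted perimeter P = b + 2y = 6.5 + 2*2.15 = 10.8 m.
Hydraulic radius R = A/P = 13.97/10.8 = 1.294 m.
Velocity V = (1/n)*R^(2/3)*S^(1/2) = (1/0.038)*1.294^(2/3)*0.0031^(1/2) = 1.7399 m/s.
Discharge Q = A * V = 13.97 * 1.7399 = 24.315 m^3/s.

24.315


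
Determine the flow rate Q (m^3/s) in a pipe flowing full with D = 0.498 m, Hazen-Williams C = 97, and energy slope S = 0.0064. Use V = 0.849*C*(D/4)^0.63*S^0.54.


For a full circular pipe, R = D/4 = 0.498/4 = 0.1245 m.
V = 0.849 * 97 * 0.1245^0.63 * 0.0064^0.54
  = 0.849 * 97 * 0.269127 * 0.065364
  = 1.4487 m/s.
Pipe area A = pi*D^2/4 = pi*0.498^2/4 = 0.1948 m^2.
Q = A * V = 0.1948 * 1.4487 = 0.2822 m^3/s.

0.2822


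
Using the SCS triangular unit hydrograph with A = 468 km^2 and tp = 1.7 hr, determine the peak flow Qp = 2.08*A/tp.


SCS formula: Qp = 2.08 * A / tp.
Qp = 2.08 * 468 / 1.7
   = 973.44 / 1.7
   = 572.61 m^3/s per cm.

572.61


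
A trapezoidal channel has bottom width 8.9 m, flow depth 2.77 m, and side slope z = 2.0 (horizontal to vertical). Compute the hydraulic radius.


For a trapezoidal section with side slope z:
A = (b + z*y)*y = (8.9 + 2.0*2.77)*2.77 = 39.999 m^2.
P = b + 2*y*sqrt(1 + z^2) = 8.9 + 2*2.77*sqrt(1 + 2.0^2) = 21.288 m.
R = A/P = 39.999 / 21.288 = 1.879 m.

1.879


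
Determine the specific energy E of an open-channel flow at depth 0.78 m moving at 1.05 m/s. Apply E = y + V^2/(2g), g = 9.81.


Specific energy E = y + V^2/(2g).
Velocity head = V^2/(2g) = 1.05^2 / (2*9.81) = 1.1025 / 19.62 = 0.0562 m.
E = 0.78 + 0.0562 = 0.8362 m.

0.8362


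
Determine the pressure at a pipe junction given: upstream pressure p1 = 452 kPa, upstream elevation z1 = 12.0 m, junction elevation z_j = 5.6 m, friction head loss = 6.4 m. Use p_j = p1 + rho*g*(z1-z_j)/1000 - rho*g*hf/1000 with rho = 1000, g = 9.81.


Junction pressure: p_j = p1 + rho*g*(z1 - z_j)/1000 - rho*g*hf/1000.
Elevation term = 1000*9.81*(12.0 - 5.6)/1000 = 62.784 kPa.
Friction term = 1000*9.81*6.4/1000 = 62.784 kPa.
p_j = 452 + 62.784 - 62.784 = 452.0 kPa.

452.0


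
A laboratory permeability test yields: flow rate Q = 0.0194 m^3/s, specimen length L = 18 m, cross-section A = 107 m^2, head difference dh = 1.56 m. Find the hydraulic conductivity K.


From K = Q*L / (A*dh):
Numerator: Q*L = 0.0194 * 18 = 0.3492.
Denominator: A*dh = 107 * 1.56 = 166.92.
K = 0.3492 / 166.92 = 0.002092 m/s.

0.002092


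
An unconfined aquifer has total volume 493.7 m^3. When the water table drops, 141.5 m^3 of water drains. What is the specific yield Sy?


Specific yield Sy = Volume drained / Total volume.
Sy = 141.5 / 493.7
   = 0.2866.

0.2866


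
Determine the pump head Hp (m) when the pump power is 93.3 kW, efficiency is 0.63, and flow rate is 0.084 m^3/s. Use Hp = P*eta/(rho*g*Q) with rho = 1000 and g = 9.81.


Pump head formula: Hp = P * eta / (rho * g * Q).
Numerator: P * eta = 93.3 * 1000 * 0.63 = 58779.0 W.
Denominator: rho * g * Q = 1000 * 9.81 * 0.084 = 824.04.
Hp = 58779.0 / 824.04 = 71.33 m.

71.33


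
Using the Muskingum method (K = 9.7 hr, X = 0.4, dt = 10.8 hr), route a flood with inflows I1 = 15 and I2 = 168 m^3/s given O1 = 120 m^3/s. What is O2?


Muskingum coefficients:
denom = 2*K*(1-X) + dt = 2*9.7*(1-0.4) + 10.8 = 22.44.
C0 = (dt - 2*K*X)/denom = (10.8 - 2*9.7*0.4)/22.44 = 0.1355.
C1 = (dt + 2*K*X)/denom = (10.8 + 2*9.7*0.4)/22.44 = 0.8271.
C2 = (2*K*(1-X) - dt)/denom = 0.0374.
O2 = C0*I2 + C1*I1 + C2*O1
   = 0.1355*168 + 0.8271*15 + 0.0374*120
   = 39.66 m^3/s.

39.66


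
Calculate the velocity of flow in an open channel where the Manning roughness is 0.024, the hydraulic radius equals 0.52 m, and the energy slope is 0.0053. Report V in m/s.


Manning's equation gives V = (1/n) * R^(2/3) * S^(1/2).
First, compute R^(2/3) = 0.52^(2/3) = 0.6466.
Next, S^(1/2) = 0.0053^(1/2) = 0.072801.
Then 1/n = 1/0.024 = 41.67.
V = 41.67 * 0.6466 * 0.072801 = 1.9615 m/s.

1.9615


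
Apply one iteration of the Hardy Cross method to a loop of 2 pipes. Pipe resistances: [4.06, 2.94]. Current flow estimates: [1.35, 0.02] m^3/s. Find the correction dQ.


Numerator terms (r*Q*|Q|): 4.06*1.35*|1.35| = 7.3994; 2.94*0.02*|0.02| = 0.0012.
Sum of numerator = 7.4005.
Denominator terms (r*|Q|): 4.06*|1.35| = 5.481; 2.94*|0.02| = 0.0588.
2 * sum of denominator = 2 * 5.5398 = 11.0796.
dQ = -7.4005 / 11.0796 = -0.6679 m^3/s.

-0.6679


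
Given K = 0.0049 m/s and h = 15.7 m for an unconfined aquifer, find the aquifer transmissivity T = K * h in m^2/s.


Transmissivity is defined as T = K * h.
T = 0.0049 * 15.7
  = 0.0769 m^2/s.

0.0769


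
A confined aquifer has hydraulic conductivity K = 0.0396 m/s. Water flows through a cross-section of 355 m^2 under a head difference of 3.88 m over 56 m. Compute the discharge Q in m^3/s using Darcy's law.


Darcy's law: Q = K * A * i, where i = dh/L.
Hydraulic gradient i = 3.88 / 56 = 0.069286.
Q = 0.0396 * 355 * 0.069286
  = 0.974 m^3/s.

0.974


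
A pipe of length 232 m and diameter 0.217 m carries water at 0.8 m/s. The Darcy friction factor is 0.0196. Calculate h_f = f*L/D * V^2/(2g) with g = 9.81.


Darcy-Weisbach equation: h_f = f * (L/D) * V^2/(2g).
f * L/D = 0.0196 * 232/0.217 = 20.9548.
V^2/(2g) = 0.8^2 / (2*9.81) = 0.64 / 19.62 = 0.0326 m.
h_f = 20.9548 * 0.0326 = 0.684 m.

0.684


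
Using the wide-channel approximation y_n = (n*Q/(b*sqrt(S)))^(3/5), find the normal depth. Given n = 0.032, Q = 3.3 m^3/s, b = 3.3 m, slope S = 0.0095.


We use the wide-channel approximation y_n = (n*Q/(b*sqrt(S)))^(3/5).
sqrt(S) = sqrt(0.0095) = 0.097468.
Numerator: n*Q = 0.032 * 3.3 = 0.1056.
Denominator: b*sqrt(S) = 3.3 * 0.097468 = 0.321644.
arg = 0.3283.
y_n = 0.3283^(3/5) = 0.5126 m.

0.5126


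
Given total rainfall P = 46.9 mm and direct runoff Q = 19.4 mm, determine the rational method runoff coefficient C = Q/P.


The runoff coefficient C = runoff depth / rainfall depth.
C = 19.4 / 46.9
  = 0.4136.

0.4136


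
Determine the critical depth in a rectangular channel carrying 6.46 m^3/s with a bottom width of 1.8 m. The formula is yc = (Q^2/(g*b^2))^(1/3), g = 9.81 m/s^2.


Using yc = (Q^2 / (g * b^2))^(1/3):
Q^2 = 6.46^2 = 41.73.
g * b^2 = 9.81 * 1.8^2 = 9.81 * 3.24 = 31.78.
Q^2 / (g*b^2) = 41.73 / 31.78 = 1.3131.
yc = 1.3131^(1/3) = 1.095 m.

1.095


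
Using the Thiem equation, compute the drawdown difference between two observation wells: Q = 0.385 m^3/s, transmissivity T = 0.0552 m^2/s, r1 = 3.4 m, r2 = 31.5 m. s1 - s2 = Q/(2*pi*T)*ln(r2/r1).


Thiem equation: s1 - s2 = Q/(2*pi*T) * ln(r2/r1).
ln(r2/r1) = ln(31.5/3.4) = 2.2262.
Q/(2*pi*T) = 0.385 / (2*pi*0.0552) = 0.385 / 0.3468 = 1.11.
s1 - s2 = 1.11 * 2.2262 = 2.4712 m.

2.4712


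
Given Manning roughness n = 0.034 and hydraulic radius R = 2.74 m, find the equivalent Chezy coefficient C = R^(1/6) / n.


The Chezy coefficient relates to Manning's n through C = R^(1/6) / n.
R^(1/6) = 2.74^(1/6) = 1.182928.
C = 1.182928 / 0.034 = 34.79 m^(1/2)/s.

34.79


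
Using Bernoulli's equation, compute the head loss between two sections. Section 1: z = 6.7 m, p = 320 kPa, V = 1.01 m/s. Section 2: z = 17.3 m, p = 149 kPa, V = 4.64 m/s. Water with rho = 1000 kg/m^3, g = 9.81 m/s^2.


Total head at each section: H = z + p/(rho*g) + V^2/(2g).
H1 = 6.7 + 320*1000/(1000*9.81) + 1.01^2/(2*9.81)
   = 6.7 + 32.62 + 0.052
   = 39.372 m.
H2 = 17.3 + 149*1000/(1000*9.81) + 4.64^2/(2*9.81)
   = 17.3 + 15.189 + 1.0973
   = 33.586 m.
h_L = H1 - H2 = 39.372 - 33.586 = 5.786 m.

5.786


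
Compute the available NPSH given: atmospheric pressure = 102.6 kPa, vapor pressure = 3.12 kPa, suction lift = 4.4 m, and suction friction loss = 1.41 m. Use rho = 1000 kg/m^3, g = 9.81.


NPSHa = p_atm/(rho*g) - z_s - hf_s - p_vap/(rho*g).
p_atm/(rho*g) = 102.6*1000 / (1000*9.81) = 10.459 m.
p_vap/(rho*g) = 3.12*1000 / (1000*9.81) = 0.318 m.
NPSHa = 10.459 - 4.4 - 1.41 - 0.318
      = 4.33 m.

4.33


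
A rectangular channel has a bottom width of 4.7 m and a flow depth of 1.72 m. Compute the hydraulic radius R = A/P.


For a rectangular section:
Flow area A = b * y = 4.7 * 1.72 = 8.08 m^2.
Wetted perimeter P = b + 2y = 4.7 + 2*1.72 = 8.14 m.
Hydraulic radius R = A/P = 8.08 / 8.14 = 0.9931 m.

0.9931


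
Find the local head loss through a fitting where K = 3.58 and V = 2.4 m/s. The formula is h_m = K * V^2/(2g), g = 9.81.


Minor loss formula: h_m = K * V^2/(2g).
V^2 = 2.4^2 = 5.76.
V^2/(2g) = 5.76 / 19.62 = 0.2936 m.
h_m = 3.58 * 0.2936 = 1.051 m.

1.051


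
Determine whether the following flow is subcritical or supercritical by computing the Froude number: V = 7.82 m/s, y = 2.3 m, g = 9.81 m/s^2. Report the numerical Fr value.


The Froude number is defined as Fr = V / sqrt(g*y).
g*y = 9.81 * 2.3 = 22.563.
sqrt(g*y) = sqrt(22.563) = 4.7501.
Fr = 7.82 / 4.7501 = 1.6463.
Since Fr > 1, the flow is supercritical.

1.6463


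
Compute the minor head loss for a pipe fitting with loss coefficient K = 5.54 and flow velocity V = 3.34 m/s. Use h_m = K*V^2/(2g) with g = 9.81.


Minor loss formula: h_m = K * V^2/(2g).
V^2 = 3.34^2 = 11.1556.
V^2/(2g) = 11.1556 / 19.62 = 0.5686 m.
h_m = 5.54 * 0.5686 = 3.15 m.

3.15


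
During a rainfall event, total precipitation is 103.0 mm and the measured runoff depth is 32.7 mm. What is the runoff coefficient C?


The runoff coefficient C = runoff depth / rainfall depth.
C = 32.7 / 103.0
  = 0.3175.

0.3175


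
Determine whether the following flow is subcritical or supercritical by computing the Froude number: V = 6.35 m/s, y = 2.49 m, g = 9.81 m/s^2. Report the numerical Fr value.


The Froude number is defined as Fr = V / sqrt(g*y).
g*y = 9.81 * 2.49 = 24.4269.
sqrt(g*y) = sqrt(24.4269) = 4.9424.
Fr = 6.35 / 4.9424 = 1.2848.
Since Fr > 1, the flow is supercritical.

1.2848


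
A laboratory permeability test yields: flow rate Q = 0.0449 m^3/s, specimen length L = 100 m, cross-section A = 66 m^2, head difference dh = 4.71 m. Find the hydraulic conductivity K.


From K = Q*L / (A*dh):
Numerator: Q*L = 0.0449 * 100 = 4.49.
Denominator: A*dh = 66 * 4.71 = 310.86.
K = 4.49 / 310.86 = 0.014444 m/s.

0.014444


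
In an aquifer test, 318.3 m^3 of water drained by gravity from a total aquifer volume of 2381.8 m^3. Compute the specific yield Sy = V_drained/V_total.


Specific yield Sy = Volume drained / Total volume.
Sy = 318.3 / 2381.8
   = 0.1336.

0.1336


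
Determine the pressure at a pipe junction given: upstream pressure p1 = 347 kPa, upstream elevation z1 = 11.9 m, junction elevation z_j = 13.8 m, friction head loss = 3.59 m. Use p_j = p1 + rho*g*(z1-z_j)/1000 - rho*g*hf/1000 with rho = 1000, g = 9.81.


Junction pressure: p_j = p1 + rho*g*(z1 - z_j)/1000 - rho*g*hf/1000.
Elevation term = 1000*9.81*(11.9 - 13.8)/1000 = -18.639 kPa.
Friction term = 1000*9.81*3.59/1000 = 35.218 kPa.
p_j = 347 + -18.639 - 35.218 = 293.14 kPa.

293.14


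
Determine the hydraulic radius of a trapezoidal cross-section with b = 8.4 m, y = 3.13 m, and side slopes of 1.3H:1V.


For a trapezoidal section with side slope z:
A = (b + z*y)*y = (8.4 + 1.3*3.13)*3.13 = 39.028 m^2.
P = b + 2*y*sqrt(1 + z^2) = 8.4 + 2*3.13*sqrt(1 + 1.3^2) = 18.667 m.
R = A/P = 39.028 / 18.667 = 2.0907 m.

2.0907


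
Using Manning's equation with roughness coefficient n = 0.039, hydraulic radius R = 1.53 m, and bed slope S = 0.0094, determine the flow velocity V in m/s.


Manning's equation gives V = (1/n) * R^(2/3) * S^(1/2).
First, compute R^(2/3) = 1.53^(2/3) = 1.3278.
Next, S^(1/2) = 0.0094^(1/2) = 0.096954.
Then 1/n = 1/0.039 = 25.64.
V = 25.64 * 1.3278 * 0.096954 = 3.3009 m/s.

3.3009


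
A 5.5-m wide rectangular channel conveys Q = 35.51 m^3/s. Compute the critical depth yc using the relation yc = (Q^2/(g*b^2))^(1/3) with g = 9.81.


Using yc = (Q^2 / (g * b^2))^(1/3):
Q^2 = 35.51^2 = 1260.96.
g * b^2 = 9.81 * 5.5^2 = 9.81 * 30.25 = 296.75.
Q^2 / (g*b^2) = 1260.96 / 296.75 = 4.2492.
yc = 4.2492^(1/3) = 1.6197 m.

1.6197


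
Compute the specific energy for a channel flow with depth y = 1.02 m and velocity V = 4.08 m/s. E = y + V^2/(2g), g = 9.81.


Specific energy E = y + V^2/(2g).
Velocity head = V^2/(2g) = 4.08^2 / (2*9.81) = 16.6464 / 19.62 = 0.8484 m.
E = 1.02 + 0.8484 = 1.8684 m.

1.8684


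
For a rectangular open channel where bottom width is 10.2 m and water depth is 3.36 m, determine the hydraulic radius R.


For a rectangular section:
Flow area A = b * y = 10.2 * 3.36 = 34.27 m^2.
Wetted perimeter P = b + 2y = 10.2 + 2*3.36 = 16.92 m.
Hydraulic radius R = A/P = 34.27 / 16.92 = 2.0255 m.

2.0255


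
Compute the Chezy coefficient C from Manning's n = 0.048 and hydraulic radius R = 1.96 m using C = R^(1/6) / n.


The Chezy coefficient relates to Manning's n through C = R^(1/6) / n.
R^(1/6) = 1.96^(1/6) = 1.118689.
C = 1.118689 / 0.048 = 23.31 m^(1/2)/s.

23.31


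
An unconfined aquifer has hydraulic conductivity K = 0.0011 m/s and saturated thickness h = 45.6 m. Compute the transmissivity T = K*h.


Transmissivity is defined as T = K * h.
T = 0.0011 * 45.6
  = 0.0502 m^2/s.

0.0502


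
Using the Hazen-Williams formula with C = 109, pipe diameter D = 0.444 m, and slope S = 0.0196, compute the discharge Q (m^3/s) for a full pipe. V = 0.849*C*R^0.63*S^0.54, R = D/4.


For a full circular pipe, R = D/4 = 0.444/4 = 0.111 m.
V = 0.849 * 109 * 0.111^0.63 * 0.0196^0.54
  = 0.849 * 109 * 0.250353 * 0.119624
  = 2.7714 m/s.
Pipe area A = pi*D^2/4 = pi*0.444^2/4 = 0.1548 m^2.
Q = A * V = 0.1548 * 2.7714 = 0.4291 m^3/s.

0.4291


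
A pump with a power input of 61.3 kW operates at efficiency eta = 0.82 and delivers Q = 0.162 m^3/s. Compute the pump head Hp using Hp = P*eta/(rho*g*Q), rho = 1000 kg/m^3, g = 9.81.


Pump head formula: Hp = P * eta / (rho * g * Q).
Numerator: P * eta = 61.3 * 1000 * 0.82 = 50266.0 W.
Denominator: rho * g * Q = 1000 * 9.81 * 0.162 = 1589.22.
Hp = 50266.0 / 1589.22 = 31.63 m.

31.63


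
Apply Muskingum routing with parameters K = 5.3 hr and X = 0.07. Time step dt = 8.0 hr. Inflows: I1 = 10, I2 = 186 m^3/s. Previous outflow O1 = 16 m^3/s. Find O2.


Muskingum coefficients:
denom = 2*K*(1-X) + dt = 2*5.3*(1-0.07) + 8.0 = 17.858.
C0 = (dt - 2*K*X)/denom = (8.0 - 2*5.3*0.07)/17.858 = 0.4064.
C1 = (dt + 2*K*X)/denom = (8.0 + 2*5.3*0.07)/17.858 = 0.4895.
C2 = (2*K*(1-X) - dt)/denom = 0.104.
O2 = C0*I2 + C1*I1 + C2*O1
   = 0.4064*186 + 0.4895*10 + 0.104*16
   = 82.16 m^3/s.

82.16


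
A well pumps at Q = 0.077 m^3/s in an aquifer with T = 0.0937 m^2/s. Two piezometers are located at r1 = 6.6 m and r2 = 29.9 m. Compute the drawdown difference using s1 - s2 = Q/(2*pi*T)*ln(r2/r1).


Thiem equation: s1 - s2 = Q/(2*pi*T) * ln(r2/r1).
ln(r2/r1) = ln(29.9/6.6) = 1.5108.
Q/(2*pi*T) = 0.077 / (2*pi*0.0937) = 0.077 / 0.5887 = 0.1308.
s1 - s2 = 0.1308 * 1.5108 = 0.1976 m.

0.1976


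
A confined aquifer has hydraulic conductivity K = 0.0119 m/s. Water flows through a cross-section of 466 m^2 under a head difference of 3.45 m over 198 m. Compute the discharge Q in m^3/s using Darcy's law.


Darcy's law: Q = K * A * i, where i = dh/L.
Hydraulic gradient i = 3.45 / 198 = 0.017424.
Q = 0.0119 * 466 * 0.017424
  = 0.0966 m^3/s.

0.0966


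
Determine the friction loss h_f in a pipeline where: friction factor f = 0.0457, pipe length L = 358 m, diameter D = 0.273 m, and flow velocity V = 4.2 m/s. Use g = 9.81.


Darcy-Weisbach equation: h_f = f * (L/D) * V^2/(2g).
f * L/D = 0.0457 * 358/0.273 = 59.9289.
V^2/(2g) = 4.2^2 / (2*9.81) = 17.64 / 19.62 = 0.8991 m.
h_f = 59.9289 * 0.8991 = 53.881 m.

53.881


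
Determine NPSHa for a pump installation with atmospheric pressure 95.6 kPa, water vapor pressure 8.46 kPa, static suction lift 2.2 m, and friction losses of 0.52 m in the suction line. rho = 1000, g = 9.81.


NPSHa = p_atm/(rho*g) - z_s - hf_s - p_vap/(rho*g).
p_atm/(rho*g) = 95.6*1000 / (1000*9.81) = 9.745 m.
p_vap/(rho*g) = 8.46*1000 / (1000*9.81) = 0.862 m.
NPSHa = 9.745 - 2.2 - 0.52 - 0.862
      = 6.16 m.

6.16


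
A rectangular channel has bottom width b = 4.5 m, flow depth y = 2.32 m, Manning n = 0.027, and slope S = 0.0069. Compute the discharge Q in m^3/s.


For a rectangular channel, the cross-sectional area A = b * y = 4.5 * 2.32 = 10.44 m^2.
The wetted perimeter P = b + 2y = 4.5 + 2*2.32 = 9.14 m.
Hydraulic radius R = A/P = 10.44/9.14 = 1.1422 m.
Velocity V = (1/n)*R^(2/3)*S^(1/2) = (1/0.027)*1.1422^(2/3)*0.0069^(1/2) = 3.3617 m/s.
Discharge Q = A * V = 10.44 * 3.3617 = 35.097 m^3/s.

35.097


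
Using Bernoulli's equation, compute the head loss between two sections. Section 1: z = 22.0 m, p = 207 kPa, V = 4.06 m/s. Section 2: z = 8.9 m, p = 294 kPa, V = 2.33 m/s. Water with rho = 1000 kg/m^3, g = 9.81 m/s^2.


Total head at each section: H = z + p/(rho*g) + V^2/(2g).
H1 = 22.0 + 207*1000/(1000*9.81) + 4.06^2/(2*9.81)
   = 22.0 + 21.101 + 0.8401
   = 43.941 m.
H2 = 8.9 + 294*1000/(1000*9.81) + 2.33^2/(2*9.81)
   = 8.9 + 29.969 + 0.2767
   = 39.146 m.
h_L = H1 - H2 = 43.941 - 39.146 = 4.795 m.

4.795


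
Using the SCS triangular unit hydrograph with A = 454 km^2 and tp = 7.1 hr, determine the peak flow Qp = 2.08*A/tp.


SCS formula: Qp = 2.08 * A / tp.
Qp = 2.08 * 454 / 7.1
   = 944.32 / 7.1
   = 133.0 m^3/s per cm.

133.0


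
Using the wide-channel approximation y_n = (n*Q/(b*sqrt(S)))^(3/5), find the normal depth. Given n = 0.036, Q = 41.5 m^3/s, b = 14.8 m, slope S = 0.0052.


We use the wide-channel approximation y_n = (n*Q/(b*sqrt(S)))^(3/5).
sqrt(S) = sqrt(0.0052) = 0.072111.
Numerator: n*Q = 0.036 * 41.5 = 1.494.
Denominator: b*sqrt(S) = 14.8 * 0.072111 = 1.067243.
arg = 1.3999.
y_n = 1.3999^(3/5) = 1.2236 m.

1.2236


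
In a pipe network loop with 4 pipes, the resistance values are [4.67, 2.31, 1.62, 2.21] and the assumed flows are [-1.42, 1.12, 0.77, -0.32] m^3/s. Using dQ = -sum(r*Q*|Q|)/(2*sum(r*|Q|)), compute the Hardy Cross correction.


Numerator terms (r*Q*|Q|): 4.67*-1.42*|-1.42| = -9.4166; 2.31*1.12*|1.12| = 2.8977; 1.62*0.77*|0.77| = 0.9605; 2.21*-0.32*|-0.32| = -0.2263.
Sum of numerator = -5.7847.
Denominator terms (r*|Q|): 4.67*|-1.42| = 6.6314; 2.31*|1.12| = 2.5872; 1.62*|0.77| = 1.2474; 2.21*|-0.32| = 0.7072.
2 * sum of denominator = 2 * 11.1732 = 22.3464.
dQ = --5.7847 / 22.3464 = 0.2589 m^3/s.

0.2589


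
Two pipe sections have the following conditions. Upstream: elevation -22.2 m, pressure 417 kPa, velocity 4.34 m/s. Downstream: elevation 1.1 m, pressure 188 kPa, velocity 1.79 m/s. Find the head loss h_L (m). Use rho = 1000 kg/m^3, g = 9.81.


Total head at each section: H = z + p/(rho*g) + V^2/(2g).
H1 = -22.2 + 417*1000/(1000*9.81) + 4.34^2/(2*9.81)
   = -22.2 + 42.508 + 0.96
   = 21.268 m.
H2 = 1.1 + 188*1000/(1000*9.81) + 1.79^2/(2*9.81)
   = 1.1 + 19.164 + 0.1633
   = 20.427 m.
h_L = H1 - H2 = 21.268 - 20.427 = 0.84 m.

0.84


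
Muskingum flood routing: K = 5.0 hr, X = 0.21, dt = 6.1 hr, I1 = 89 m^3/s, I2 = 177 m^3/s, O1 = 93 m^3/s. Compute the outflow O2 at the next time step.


Muskingum coefficients:
denom = 2*K*(1-X) + dt = 2*5.0*(1-0.21) + 6.1 = 14.0.
C0 = (dt - 2*K*X)/denom = (6.1 - 2*5.0*0.21)/14.0 = 0.2857.
C1 = (dt + 2*K*X)/denom = (6.1 + 2*5.0*0.21)/14.0 = 0.5857.
C2 = (2*K*(1-X) - dt)/denom = 0.1286.
O2 = C0*I2 + C1*I1 + C2*O1
   = 0.2857*177 + 0.5857*89 + 0.1286*93
   = 114.66 m^3/s.

114.66


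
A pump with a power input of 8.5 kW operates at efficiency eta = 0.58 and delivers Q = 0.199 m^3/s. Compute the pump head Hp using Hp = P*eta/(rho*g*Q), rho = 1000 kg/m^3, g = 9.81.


Pump head formula: Hp = P * eta / (rho * g * Q).
Numerator: P * eta = 8.5 * 1000 * 0.58 = 4930.0 W.
Denominator: rho * g * Q = 1000 * 9.81 * 0.199 = 1952.19.
Hp = 4930.0 / 1952.19 = 2.53 m.

2.53


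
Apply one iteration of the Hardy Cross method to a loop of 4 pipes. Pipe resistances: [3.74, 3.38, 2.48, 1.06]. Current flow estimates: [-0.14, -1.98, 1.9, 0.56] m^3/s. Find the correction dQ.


Numerator terms (r*Q*|Q|): 3.74*-0.14*|-0.14| = -0.0733; 3.38*-1.98*|-1.98| = -13.251; 2.48*1.9*|1.9| = 8.9528; 1.06*0.56*|0.56| = 0.3324.
Sum of numerator = -4.039.
Denominator terms (r*|Q|): 3.74*|-0.14| = 0.5236; 3.38*|-1.98| = 6.6924; 2.48*|1.9| = 4.712; 1.06*|0.56| = 0.5936.
2 * sum of denominator = 2 * 12.5216 = 25.0432.
dQ = --4.039 / 25.0432 = 0.1613 m^3/s.

0.1613


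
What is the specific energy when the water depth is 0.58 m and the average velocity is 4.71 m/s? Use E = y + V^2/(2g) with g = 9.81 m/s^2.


Specific energy E = y + V^2/(2g).
Velocity head = V^2/(2g) = 4.71^2 / (2*9.81) = 22.1841 / 19.62 = 1.1307 m.
E = 0.58 + 1.1307 = 1.7107 m.

1.7107


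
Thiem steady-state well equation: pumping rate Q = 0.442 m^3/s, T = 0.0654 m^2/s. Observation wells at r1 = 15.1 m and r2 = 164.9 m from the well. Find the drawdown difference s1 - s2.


Thiem equation: s1 - s2 = Q/(2*pi*T) * ln(r2/r1).
ln(r2/r1) = ln(164.9/15.1) = 2.3906.
Q/(2*pi*T) = 0.442 / (2*pi*0.0654) = 0.442 / 0.4109 = 1.0756.
s1 - s2 = 1.0756 * 2.3906 = 2.5715 m.

2.5715


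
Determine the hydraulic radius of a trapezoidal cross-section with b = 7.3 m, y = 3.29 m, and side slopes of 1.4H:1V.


For a trapezoidal section with side slope z:
A = (b + z*y)*y = (7.3 + 1.4*3.29)*3.29 = 39.171 m^2.
P = b + 2*y*sqrt(1 + z^2) = 7.3 + 2*3.29*sqrt(1 + 1.4^2) = 18.621 m.
R = A/P = 39.171 / 18.621 = 2.1036 m.

2.1036


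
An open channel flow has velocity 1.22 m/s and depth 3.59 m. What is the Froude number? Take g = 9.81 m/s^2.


The Froude number is defined as Fr = V / sqrt(g*y).
g*y = 9.81 * 3.59 = 35.2179.
sqrt(g*y) = sqrt(35.2179) = 5.9345.
Fr = 1.22 / 5.9345 = 0.2056.

0.2056


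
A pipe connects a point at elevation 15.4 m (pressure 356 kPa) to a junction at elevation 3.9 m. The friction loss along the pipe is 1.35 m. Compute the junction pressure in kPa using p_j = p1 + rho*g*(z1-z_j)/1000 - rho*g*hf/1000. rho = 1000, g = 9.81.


Junction pressure: p_j = p1 + rho*g*(z1 - z_j)/1000 - rho*g*hf/1000.
Elevation term = 1000*9.81*(15.4 - 3.9)/1000 = 112.815 kPa.
Friction term = 1000*9.81*1.35/1000 = 13.243 kPa.
p_j = 356 + 112.815 - 13.243 = 455.57 kPa.

455.57


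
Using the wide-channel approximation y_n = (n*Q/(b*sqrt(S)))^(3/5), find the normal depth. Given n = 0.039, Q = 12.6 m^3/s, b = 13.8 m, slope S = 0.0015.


We use the wide-channel approximation y_n = (n*Q/(b*sqrt(S)))^(3/5).
sqrt(S) = sqrt(0.0015) = 0.03873.
Numerator: n*Q = 0.039 * 12.6 = 0.4914.
Denominator: b*sqrt(S) = 13.8 * 0.03873 = 0.534474.
arg = 0.9194.
y_n = 0.9194^(3/5) = 0.9508 m.

0.9508


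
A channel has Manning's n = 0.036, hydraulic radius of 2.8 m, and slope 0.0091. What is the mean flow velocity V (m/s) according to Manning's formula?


Manning's equation gives V = (1/n) * R^(2/3) * S^(1/2).
First, compute R^(2/3) = 2.8^(2/3) = 1.9866.
Next, S^(1/2) = 0.0091^(1/2) = 0.095394.
Then 1/n = 1/0.036 = 27.78.
V = 27.78 * 1.9866 * 0.095394 = 5.2641 m/s.

5.2641


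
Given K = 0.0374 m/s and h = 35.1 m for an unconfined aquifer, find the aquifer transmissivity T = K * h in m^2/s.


Transmissivity is defined as T = K * h.
T = 0.0374 * 35.1
  = 1.3127 m^2/s.

1.3127
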